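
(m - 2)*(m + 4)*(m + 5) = m^3 + 7*m^2 + 2*m - 40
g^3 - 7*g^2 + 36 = (g - 6)*(g - 3)*(g + 2)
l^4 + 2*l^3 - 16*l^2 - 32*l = l*(l - 4)*(l + 2)*(l + 4)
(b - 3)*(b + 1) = b^2 - 2*b - 3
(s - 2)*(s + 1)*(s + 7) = s^3 + 6*s^2 - 9*s - 14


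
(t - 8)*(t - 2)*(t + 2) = t^3 - 8*t^2 - 4*t + 32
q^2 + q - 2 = (q - 1)*(q + 2)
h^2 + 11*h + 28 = (h + 4)*(h + 7)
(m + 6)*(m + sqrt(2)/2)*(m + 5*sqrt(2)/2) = m^3 + 3*sqrt(2)*m^2 + 6*m^2 + 5*m/2 + 18*sqrt(2)*m + 15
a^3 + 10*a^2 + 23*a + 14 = (a + 1)*(a + 2)*(a + 7)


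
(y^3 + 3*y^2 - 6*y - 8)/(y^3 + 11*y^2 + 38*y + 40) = (y^2 - y - 2)/(y^2 + 7*y + 10)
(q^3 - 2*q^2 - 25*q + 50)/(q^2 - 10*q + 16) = (q^2 - 25)/(q - 8)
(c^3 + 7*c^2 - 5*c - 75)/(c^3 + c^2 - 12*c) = (c^2 + 10*c + 25)/(c*(c + 4))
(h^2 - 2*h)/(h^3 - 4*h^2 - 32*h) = (2 - h)/(-h^2 + 4*h + 32)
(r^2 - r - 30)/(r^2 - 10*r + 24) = (r + 5)/(r - 4)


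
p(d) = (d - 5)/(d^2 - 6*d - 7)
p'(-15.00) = 0.00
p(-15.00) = -0.06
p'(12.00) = -0.01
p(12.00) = 0.11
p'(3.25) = -0.06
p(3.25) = 0.11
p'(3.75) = -0.06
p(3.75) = 0.08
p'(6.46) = -0.87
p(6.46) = -0.36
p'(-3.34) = -0.14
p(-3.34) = -0.34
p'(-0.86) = -38.27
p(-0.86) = 5.33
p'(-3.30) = -0.14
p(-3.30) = -0.35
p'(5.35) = -0.11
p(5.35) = -0.03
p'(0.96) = -0.20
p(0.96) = 0.34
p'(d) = (6 - 2*d)*(d - 5)/(d^2 - 6*d - 7)^2 + 1/(d^2 - 6*d - 7) = (d^2 - 6*d - 2*(d - 5)*(d - 3) - 7)/(-d^2 + 6*d + 7)^2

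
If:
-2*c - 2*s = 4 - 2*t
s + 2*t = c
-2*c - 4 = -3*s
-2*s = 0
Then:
No Solution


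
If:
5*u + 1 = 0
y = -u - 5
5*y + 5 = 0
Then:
No Solution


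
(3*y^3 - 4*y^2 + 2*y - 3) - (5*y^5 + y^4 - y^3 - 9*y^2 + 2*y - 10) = -5*y^5 - y^4 + 4*y^3 + 5*y^2 + 7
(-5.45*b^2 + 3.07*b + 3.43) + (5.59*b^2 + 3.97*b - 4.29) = 0.14*b^2 + 7.04*b - 0.86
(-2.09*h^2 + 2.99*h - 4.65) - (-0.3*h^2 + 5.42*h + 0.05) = -1.79*h^2 - 2.43*h - 4.7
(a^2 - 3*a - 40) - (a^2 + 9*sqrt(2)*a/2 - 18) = -9*sqrt(2)*a/2 - 3*a - 22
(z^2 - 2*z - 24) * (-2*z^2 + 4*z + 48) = -2*z^4 + 8*z^3 + 88*z^2 - 192*z - 1152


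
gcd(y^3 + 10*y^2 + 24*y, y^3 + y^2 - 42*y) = y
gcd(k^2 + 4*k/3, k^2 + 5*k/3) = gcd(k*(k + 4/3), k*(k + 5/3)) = k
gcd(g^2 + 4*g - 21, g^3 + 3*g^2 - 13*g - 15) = g - 3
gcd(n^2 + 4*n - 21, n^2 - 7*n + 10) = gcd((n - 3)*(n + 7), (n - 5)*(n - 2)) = 1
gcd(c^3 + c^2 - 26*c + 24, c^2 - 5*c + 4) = c^2 - 5*c + 4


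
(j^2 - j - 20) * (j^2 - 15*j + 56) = j^4 - 16*j^3 + 51*j^2 + 244*j - 1120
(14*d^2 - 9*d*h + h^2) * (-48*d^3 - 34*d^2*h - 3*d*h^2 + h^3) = -672*d^5 - 44*d^4*h + 216*d^3*h^2 + 7*d^2*h^3 - 12*d*h^4 + h^5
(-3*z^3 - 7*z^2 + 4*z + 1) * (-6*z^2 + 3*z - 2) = 18*z^5 + 33*z^4 - 39*z^3 + 20*z^2 - 5*z - 2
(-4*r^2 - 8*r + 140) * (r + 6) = -4*r^3 - 32*r^2 + 92*r + 840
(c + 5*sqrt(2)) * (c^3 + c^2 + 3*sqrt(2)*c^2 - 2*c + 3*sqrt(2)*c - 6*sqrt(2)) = c^4 + c^3 + 8*sqrt(2)*c^3 + 8*sqrt(2)*c^2 + 28*c^2 - 16*sqrt(2)*c + 30*c - 60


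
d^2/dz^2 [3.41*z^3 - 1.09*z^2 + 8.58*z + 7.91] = 20.46*z - 2.18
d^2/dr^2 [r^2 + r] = 2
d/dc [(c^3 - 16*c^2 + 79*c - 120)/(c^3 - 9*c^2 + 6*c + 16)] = (7*c^2 - 34*c + 31)/(c^4 - 2*c^3 - 3*c^2 + 4*c + 4)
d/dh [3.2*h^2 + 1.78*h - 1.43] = 6.4*h + 1.78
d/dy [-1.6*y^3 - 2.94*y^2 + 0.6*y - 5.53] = -4.8*y^2 - 5.88*y + 0.6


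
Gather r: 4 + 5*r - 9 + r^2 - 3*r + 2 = r^2 + 2*r - 3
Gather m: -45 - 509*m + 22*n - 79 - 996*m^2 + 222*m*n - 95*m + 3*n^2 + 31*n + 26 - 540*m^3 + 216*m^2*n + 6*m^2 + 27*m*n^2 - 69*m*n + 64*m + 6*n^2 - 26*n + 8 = -540*m^3 + m^2*(216*n - 990) + m*(27*n^2 + 153*n - 540) + 9*n^2 + 27*n - 90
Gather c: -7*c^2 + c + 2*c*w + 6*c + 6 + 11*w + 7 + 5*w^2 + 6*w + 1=-7*c^2 + c*(2*w + 7) + 5*w^2 + 17*w + 14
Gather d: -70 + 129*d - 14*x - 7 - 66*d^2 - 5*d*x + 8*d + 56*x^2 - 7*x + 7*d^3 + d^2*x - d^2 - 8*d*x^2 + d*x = 7*d^3 + d^2*(x - 67) + d*(-8*x^2 - 4*x + 137) + 56*x^2 - 21*x - 77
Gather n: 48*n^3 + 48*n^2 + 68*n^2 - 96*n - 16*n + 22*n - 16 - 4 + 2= 48*n^3 + 116*n^2 - 90*n - 18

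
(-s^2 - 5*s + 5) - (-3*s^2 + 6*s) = 2*s^2 - 11*s + 5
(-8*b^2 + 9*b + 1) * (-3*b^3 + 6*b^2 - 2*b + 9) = 24*b^5 - 75*b^4 + 67*b^3 - 84*b^2 + 79*b + 9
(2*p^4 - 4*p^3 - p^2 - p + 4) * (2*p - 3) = 4*p^5 - 14*p^4 + 10*p^3 + p^2 + 11*p - 12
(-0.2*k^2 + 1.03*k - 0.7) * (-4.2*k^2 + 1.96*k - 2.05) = 0.84*k^4 - 4.718*k^3 + 5.3688*k^2 - 3.4835*k + 1.435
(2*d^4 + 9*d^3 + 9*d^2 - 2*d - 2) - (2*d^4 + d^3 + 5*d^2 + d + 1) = 8*d^3 + 4*d^2 - 3*d - 3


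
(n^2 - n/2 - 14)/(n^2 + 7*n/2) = (n - 4)/n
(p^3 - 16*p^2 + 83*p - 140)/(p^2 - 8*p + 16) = (p^2 - 12*p + 35)/(p - 4)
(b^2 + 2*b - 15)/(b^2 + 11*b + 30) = (b - 3)/(b + 6)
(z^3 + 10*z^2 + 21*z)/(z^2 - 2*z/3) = 3*(z^2 + 10*z + 21)/(3*z - 2)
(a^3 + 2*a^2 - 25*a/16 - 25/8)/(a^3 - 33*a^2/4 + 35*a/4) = (4*a^2 + 13*a + 10)/(4*a*(a - 7))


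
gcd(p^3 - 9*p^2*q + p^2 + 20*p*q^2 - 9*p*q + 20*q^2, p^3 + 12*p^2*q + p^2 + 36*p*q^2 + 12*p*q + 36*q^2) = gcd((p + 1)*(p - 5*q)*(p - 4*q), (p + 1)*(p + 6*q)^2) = p + 1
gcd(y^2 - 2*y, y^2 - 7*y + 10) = y - 2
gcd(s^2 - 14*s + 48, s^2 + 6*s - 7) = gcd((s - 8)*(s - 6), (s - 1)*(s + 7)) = 1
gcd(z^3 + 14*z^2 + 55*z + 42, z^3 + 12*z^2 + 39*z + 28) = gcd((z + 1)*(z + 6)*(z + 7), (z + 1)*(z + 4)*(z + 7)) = z^2 + 8*z + 7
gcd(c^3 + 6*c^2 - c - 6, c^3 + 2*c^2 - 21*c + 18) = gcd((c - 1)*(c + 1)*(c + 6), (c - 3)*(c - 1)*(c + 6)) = c^2 + 5*c - 6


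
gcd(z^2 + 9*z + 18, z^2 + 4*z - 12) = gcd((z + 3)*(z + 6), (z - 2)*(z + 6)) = z + 6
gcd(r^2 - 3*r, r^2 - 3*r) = r^2 - 3*r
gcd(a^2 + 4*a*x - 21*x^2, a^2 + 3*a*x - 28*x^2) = a + 7*x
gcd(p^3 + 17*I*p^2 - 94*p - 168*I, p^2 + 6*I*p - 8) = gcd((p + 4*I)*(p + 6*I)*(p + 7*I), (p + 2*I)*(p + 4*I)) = p + 4*I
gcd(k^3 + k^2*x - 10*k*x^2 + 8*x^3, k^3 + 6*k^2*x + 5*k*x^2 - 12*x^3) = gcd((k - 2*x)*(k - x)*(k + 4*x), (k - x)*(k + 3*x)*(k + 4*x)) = -k^2 - 3*k*x + 4*x^2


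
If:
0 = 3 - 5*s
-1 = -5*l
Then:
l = 1/5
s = 3/5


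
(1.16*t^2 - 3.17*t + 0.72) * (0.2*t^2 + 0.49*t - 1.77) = 0.232*t^4 - 0.0656000000000001*t^3 - 3.4625*t^2 + 5.9637*t - 1.2744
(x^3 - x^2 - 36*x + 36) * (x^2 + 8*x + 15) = x^5 + 7*x^4 - 29*x^3 - 267*x^2 - 252*x + 540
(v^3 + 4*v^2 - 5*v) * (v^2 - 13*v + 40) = v^5 - 9*v^4 - 17*v^3 + 225*v^2 - 200*v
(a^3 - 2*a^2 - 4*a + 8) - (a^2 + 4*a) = a^3 - 3*a^2 - 8*a + 8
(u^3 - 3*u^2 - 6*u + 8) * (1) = u^3 - 3*u^2 - 6*u + 8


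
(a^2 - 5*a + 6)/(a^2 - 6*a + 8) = (a - 3)/(a - 4)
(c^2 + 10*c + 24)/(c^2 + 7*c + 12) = (c + 6)/(c + 3)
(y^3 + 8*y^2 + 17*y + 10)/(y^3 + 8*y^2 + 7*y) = (y^2 + 7*y + 10)/(y*(y + 7))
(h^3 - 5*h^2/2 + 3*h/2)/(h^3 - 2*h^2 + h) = (h - 3/2)/(h - 1)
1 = 1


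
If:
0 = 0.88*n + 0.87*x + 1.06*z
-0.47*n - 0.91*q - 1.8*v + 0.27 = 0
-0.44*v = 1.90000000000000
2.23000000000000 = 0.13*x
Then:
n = -1.20454545454545*z - 16.9589160839161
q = 0.622127872127872*z + 17.5971624529317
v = -4.32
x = 17.15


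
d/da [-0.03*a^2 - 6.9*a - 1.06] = -0.06*a - 6.9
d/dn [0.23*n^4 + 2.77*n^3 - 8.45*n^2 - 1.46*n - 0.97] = 0.92*n^3 + 8.31*n^2 - 16.9*n - 1.46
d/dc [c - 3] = 1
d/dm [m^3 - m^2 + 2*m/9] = 3*m^2 - 2*m + 2/9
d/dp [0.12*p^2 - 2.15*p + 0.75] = 0.24*p - 2.15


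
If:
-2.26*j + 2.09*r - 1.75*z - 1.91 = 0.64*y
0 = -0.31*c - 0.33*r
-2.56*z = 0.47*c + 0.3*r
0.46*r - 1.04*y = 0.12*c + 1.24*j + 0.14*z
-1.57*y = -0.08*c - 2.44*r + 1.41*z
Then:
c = -0.75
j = -0.52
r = 0.71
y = 1.01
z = 0.06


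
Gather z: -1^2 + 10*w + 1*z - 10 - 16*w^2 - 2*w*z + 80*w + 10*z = -16*w^2 + 90*w + z*(11 - 2*w) - 11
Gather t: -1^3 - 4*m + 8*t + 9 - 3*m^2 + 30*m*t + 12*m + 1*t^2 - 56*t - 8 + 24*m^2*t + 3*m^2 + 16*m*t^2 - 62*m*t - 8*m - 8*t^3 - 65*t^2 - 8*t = -8*t^3 + t^2*(16*m - 64) + t*(24*m^2 - 32*m - 56)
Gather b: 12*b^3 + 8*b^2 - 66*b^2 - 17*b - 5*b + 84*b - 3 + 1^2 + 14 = 12*b^3 - 58*b^2 + 62*b + 12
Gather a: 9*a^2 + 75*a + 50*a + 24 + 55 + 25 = 9*a^2 + 125*a + 104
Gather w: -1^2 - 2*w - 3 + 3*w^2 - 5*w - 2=3*w^2 - 7*w - 6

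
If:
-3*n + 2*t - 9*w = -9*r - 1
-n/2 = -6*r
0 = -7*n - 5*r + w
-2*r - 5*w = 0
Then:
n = 0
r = 0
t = -1/2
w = 0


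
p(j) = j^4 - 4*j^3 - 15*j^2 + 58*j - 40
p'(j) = 4*j^3 - 12*j^2 - 30*j + 58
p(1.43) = 4.75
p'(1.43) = 2.26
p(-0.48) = -70.80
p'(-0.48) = 69.19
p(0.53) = -13.99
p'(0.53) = 39.32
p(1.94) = 1.03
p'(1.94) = -16.16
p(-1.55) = -145.27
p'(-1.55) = 60.77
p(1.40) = 4.67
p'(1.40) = 3.46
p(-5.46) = 735.96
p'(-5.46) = -787.02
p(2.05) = -0.94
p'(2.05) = -19.47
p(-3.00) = -160.00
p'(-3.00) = -68.00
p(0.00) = -40.00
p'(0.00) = 58.00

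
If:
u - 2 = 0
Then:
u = 2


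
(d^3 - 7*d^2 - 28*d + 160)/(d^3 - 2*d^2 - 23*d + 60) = (d - 8)/(d - 3)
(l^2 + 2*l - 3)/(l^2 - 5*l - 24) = (l - 1)/(l - 8)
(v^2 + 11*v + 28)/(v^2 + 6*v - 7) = (v + 4)/(v - 1)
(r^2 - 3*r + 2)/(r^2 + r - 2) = (r - 2)/(r + 2)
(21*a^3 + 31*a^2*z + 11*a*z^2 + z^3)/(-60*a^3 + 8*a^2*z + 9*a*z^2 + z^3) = (21*a^3 + 31*a^2*z + 11*a*z^2 + z^3)/(-60*a^3 + 8*a^2*z + 9*a*z^2 + z^3)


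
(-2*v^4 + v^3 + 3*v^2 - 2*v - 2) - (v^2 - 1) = -2*v^4 + v^3 + 2*v^2 - 2*v - 1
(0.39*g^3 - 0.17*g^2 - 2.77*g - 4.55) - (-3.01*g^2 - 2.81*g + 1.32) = 0.39*g^3 + 2.84*g^2 + 0.04*g - 5.87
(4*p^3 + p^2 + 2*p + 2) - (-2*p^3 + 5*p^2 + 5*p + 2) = 6*p^3 - 4*p^2 - 3*p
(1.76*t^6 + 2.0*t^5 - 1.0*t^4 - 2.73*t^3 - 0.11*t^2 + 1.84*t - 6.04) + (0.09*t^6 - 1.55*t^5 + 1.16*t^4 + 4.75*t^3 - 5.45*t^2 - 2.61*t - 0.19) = 1.85*t^6 + 0.45*t^5 + 0.16*t^4 + 2.02*t^3 - 5.56*t^2 - 0.77*t - 6.23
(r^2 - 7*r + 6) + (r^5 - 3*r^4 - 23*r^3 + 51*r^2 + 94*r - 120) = r^5 - 3*r^4 - 23*r^3 + 52*r^2 + 87*r - 114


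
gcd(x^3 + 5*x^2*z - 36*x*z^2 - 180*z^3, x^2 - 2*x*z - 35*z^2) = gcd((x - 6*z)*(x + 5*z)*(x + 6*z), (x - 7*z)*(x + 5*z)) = x + 5*z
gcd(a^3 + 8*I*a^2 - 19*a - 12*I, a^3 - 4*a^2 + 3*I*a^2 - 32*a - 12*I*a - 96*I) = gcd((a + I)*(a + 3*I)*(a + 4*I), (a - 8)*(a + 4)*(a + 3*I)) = a + 3*I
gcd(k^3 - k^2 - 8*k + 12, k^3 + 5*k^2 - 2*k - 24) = k^2 + k - 6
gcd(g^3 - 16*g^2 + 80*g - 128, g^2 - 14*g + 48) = g - 8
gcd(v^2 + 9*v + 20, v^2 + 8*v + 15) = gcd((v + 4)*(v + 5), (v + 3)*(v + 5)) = v + 5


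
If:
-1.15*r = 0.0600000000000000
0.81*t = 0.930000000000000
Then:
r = -0.05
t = 1.15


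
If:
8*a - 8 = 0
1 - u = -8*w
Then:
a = 1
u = 8*w + 1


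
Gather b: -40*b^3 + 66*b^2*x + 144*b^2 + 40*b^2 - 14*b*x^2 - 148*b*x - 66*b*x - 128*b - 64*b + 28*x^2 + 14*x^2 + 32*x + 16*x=-40*b^3 + b^2*(66*x + 184) + b*(-14*x^2 - 214*x - 192) + 42*x^2 + 48*x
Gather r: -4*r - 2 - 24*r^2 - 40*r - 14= -24*r^2 - 44*r - 16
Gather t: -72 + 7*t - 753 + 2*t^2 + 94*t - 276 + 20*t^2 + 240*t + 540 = 22*t^2 + 341*t - 561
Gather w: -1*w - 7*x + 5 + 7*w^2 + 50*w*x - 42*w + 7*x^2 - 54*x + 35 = 7*w^2 + w*(50*x - 43) + 7*x^2 - 61*x + 40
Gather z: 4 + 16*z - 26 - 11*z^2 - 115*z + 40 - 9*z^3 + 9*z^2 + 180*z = -9*z^3 - 2*z^2 + 81*z + 18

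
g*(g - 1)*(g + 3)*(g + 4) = g^4 + 6*g^3 + 5*g^2 - 12*g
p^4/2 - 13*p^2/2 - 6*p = p*(p/2 + 1/2)*(p - 4)*(p + 3)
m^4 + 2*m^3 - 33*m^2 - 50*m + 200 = (m - 5)*(m - 2)*(m + 4)*(m + 5)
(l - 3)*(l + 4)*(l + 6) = l^3 + 7*l^2 - 6*l - 72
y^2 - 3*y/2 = y*(y - 3/2)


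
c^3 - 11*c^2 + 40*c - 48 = (c - 4)^2*(c - 3)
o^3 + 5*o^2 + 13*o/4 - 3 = (o - 1/2)*(o + 3/2)*(o + 4)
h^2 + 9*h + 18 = (h + 3)*(h + 6)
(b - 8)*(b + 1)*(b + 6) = b^3 - b^2 - 50*b - 48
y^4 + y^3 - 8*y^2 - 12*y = y*(y - 3)*(y + 2)^2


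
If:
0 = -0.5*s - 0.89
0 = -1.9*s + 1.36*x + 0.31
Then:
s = -1.78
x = -2.71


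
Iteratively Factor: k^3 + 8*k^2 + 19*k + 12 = (k + 4)*(k^2 + 4*k + 3) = (k + 3)*(k + 4)*(k + 1)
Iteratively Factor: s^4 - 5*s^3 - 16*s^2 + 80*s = (s + 4)*(s^3 - 9*s^2 + 20*s) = (s - 4)*(s + 4)*(s^2 - 5*s) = s*(s - 4)*(s + 4)*(s - 5)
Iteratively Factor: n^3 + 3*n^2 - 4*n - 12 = (n + 3)*(n^2 - 4) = (n + 2)*(n + 3)*(n - 2)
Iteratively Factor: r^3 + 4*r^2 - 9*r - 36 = (r + 3)*(r^2 + r - 12) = (r - 3)*(r + 3)*(r + 4)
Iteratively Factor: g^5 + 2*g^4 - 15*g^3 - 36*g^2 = (g + 3)*(g^4 - g^3 - 12*g^2) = (g + 3)^2*(g^3 - 4*g^2) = g*(g + 3)^2*(g^2 - 4*g) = g*(g - 4)*(g + 3)^2*(g)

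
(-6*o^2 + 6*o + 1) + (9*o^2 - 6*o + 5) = 3*o^2 + 6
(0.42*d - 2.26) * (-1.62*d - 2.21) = -0.6804*d^2 + 2.733*d + 4.9946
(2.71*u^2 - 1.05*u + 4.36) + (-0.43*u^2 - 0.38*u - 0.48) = 2.28*u^2 - 1.43*u + 3.88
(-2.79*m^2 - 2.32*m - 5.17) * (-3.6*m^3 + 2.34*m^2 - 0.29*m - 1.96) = 10.044*m^5 + 1.8234*m^4 + 13.9923*m^3 - 5.9566*m^2 + 6.0465*m + 10.1332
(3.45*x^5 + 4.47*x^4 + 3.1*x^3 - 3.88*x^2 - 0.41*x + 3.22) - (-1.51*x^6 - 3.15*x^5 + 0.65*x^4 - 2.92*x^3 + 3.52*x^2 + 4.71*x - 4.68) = 1.51*x^6 + 6.6*x^5 + 3.82*x^4 + 6.02*x^3 - 7.4*x^2 - 5.12*x + 7.9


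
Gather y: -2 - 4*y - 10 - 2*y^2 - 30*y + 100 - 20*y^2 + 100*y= -22*y^2 + 66*y + 88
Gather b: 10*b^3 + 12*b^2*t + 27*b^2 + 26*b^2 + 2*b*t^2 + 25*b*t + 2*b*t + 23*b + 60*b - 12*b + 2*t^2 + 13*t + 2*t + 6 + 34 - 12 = 10*b^3 + b^2*(12*t + 53) + b*(2*t^2 + 27*t + 71) + 2*t^2 + 15*t + 28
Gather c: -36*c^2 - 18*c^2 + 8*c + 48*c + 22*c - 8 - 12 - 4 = -54*c^2 + 78*c - 24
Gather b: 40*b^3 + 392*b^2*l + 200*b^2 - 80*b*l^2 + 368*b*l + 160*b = 40*b^3 + b^2*(392*l + 200) + b*(-80*l^2 + 368*l + 160)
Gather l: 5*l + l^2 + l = l^2 + 6*l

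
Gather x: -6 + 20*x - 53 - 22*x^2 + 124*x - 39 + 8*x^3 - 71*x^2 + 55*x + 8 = 8*x^3 - 93*x^2 + 199*x - 90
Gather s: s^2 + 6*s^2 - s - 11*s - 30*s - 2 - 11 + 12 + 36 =7*s^2 - 42*s + 35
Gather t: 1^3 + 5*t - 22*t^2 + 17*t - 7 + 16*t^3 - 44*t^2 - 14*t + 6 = 16*t^3 - 66*t^2 + 8*t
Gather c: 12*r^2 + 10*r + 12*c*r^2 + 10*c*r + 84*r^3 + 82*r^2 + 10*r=c*(12*r^2 + 10*r) + 84*r^3 + 94*r^2 + 20*r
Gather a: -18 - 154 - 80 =-252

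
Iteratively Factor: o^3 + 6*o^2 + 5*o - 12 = (o + 4)*(o^2 + 2*o - 3) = (o + 3)*(o + 4)*(o - 1)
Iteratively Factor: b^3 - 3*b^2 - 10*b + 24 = (b - 4)*(b^2 + b - 6) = (b - 4)*(b + 3)*(b - 2)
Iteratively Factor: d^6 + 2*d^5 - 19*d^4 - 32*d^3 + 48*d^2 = (d - 1)*(d^5 + 3*d^4 - 16*d^3 - 48*d^2) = (d - 1)*(d + 3)*(d^4 - 16*d^2) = d*(d - 1)*(d + 3)*(d^3 - 16*d) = d*(d - 1)*(d + 3)*(d + 4)*(d^2 - 4*d) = d*(d - 4)*(d - 1)*(d + 3)*(d + 4)*(d)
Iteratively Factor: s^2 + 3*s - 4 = (s - 1)*(s + 4)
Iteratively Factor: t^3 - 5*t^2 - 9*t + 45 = (t - 5)*(t^2 - 9) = (t - 5)*(t - 3)*(t + 3)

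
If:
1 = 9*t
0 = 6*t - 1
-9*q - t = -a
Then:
No Solution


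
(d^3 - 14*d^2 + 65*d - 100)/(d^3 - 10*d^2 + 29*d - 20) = (d - 5)/(d - 1)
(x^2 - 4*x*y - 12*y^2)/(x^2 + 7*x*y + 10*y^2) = (x - 6*y)/(x + 5*y)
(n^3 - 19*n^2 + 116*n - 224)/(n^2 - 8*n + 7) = (n^2 - 12*n + 32)/(n - 1)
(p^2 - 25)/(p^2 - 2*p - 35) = (p - 5)/(p - 7)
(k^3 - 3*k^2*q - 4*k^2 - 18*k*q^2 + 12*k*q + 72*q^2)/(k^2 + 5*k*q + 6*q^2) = (k^2 - 6*k*q - 4*k + 24*q)/(k + 2*q)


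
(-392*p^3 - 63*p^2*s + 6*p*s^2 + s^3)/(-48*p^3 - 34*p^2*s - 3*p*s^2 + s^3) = (49*p^2 + 14*p*s + s^2)/(6*p^2 + 5*p*s + s^2)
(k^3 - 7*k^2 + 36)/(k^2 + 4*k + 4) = (k^2 - 9*k + 18)/(k + 2)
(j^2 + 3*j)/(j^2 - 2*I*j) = (j + 3)/(j - 2*I)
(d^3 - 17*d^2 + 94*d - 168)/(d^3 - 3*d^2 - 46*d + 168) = (d - 7)/(d + 7)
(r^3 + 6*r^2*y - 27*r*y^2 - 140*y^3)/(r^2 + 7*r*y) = r - y - 20*y^2/r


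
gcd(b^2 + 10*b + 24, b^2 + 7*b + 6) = b + 6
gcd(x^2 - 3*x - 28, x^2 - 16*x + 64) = 1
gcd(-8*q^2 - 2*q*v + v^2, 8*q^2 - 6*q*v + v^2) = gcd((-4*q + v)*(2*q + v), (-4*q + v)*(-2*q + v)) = 4*q - v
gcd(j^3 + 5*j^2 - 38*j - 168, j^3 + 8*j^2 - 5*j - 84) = j^2 + 11*j + 28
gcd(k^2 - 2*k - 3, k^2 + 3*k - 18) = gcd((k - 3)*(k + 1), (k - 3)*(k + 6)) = k - 3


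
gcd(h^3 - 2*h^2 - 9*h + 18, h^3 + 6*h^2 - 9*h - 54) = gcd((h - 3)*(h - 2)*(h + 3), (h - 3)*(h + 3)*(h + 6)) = h^2 - 9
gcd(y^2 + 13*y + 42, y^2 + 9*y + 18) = y + 6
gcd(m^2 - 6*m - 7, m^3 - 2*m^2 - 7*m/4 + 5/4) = m + 1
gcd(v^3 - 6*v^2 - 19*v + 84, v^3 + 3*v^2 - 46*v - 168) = v^2 - 3*v - 28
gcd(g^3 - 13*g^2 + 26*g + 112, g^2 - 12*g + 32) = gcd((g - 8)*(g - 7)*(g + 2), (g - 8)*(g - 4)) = g - 8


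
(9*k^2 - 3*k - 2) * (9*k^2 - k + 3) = 81*k^4 - 36*k^3 + 12*k^2 - 7*k - 6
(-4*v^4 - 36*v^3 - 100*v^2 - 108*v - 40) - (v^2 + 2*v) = -4*v^4 - 36*v^3 - 101*v^2 - 110*v - 40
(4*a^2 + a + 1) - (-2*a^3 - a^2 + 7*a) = 2*a^3 + 5*a^2 - 6*a + 1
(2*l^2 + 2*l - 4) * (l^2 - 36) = 2*l^4 + 2*l^3 - 76*l^2 - 72*l + 144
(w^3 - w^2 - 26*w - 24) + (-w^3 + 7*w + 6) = -w^2 - 19*w - 18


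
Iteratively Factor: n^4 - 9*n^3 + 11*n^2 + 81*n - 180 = (n - 4)*(n^3 - 5*n^2 - 9*n + 45) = (n - 4)*(n - 3)*(n^2 - 2*n - 15) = (n - 5)*(n - 4)*(n - 3)*(n + 3)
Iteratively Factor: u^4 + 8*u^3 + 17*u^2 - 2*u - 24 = (u - 1)*(u^3 + 9*u^2 + 26*u + 24) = (u - 1)*(u + 4)*(u^2 + 5*u + 6) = (u - 1)*(u + 3)*(u + 4)*(u + 2)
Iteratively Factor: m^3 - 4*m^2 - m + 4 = (m - 1)*(m^2 - 3*m - 4) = (m - 4)*(m - 1)*(m + 1)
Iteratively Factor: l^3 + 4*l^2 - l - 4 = (l + 1)*(l^2 + 3*l - 4) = (l - 1)*(l + 1)*(l + 4)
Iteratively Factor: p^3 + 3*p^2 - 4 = (p + 2)*(p^2 + p - 2) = (p + 2)^2*(p - 1)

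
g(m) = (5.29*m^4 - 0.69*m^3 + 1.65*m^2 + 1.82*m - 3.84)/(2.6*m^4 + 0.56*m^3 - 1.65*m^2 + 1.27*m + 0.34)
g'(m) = (-10.4*m^3 - 1.68*m^2 + 3.3*m - 1.27)*(5.29*m^4 - 0.69*m^3 + 1.65*m^2 + 1.82*m - 3.84)/(2.6*m^4 + 0.56*m^3 - 1.65*m^2 + 1.27*m + 0.34)^2 + (21.16*m^3 - 2.07*m^2 + 3.3*m + 1.82)/(2.6*m^4 + 0.56*m^3 - 1.65*m^2 + 1.27*m + 0.34) = (4.7564*m^6 - 26.037*m^5 + 6.1734*m^4 + 43.3394*m^3 + 10.8459*m^2 - 11.55*m + 5.4956)/(6.76*m^8 + 2.912*m^7 - 8.2664*m^6 + 4.756*m^5 + 5.9129*m^4 - 3.8102*m^3 + 0.4909*m^2 + 0.8636*m + 0.1156)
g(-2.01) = 3.14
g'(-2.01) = 1.18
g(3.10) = 1.98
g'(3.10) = -0.02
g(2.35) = 2.00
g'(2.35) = -0.04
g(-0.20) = -209.55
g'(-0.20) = 20426.51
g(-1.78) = 3.49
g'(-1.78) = 1.98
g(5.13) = 1.97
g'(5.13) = 0.00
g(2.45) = 2.00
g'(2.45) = -0.04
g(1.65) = 2.02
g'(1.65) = 0.09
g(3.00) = 1.98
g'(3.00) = -0.02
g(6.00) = 1.97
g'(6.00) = 0.00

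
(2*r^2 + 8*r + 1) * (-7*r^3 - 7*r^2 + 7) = -14*r^5 - 70*r^4 - 63*r^3 + 7*r^2 + 56*r + 7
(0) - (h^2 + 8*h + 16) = -h^2 - 8*h - 16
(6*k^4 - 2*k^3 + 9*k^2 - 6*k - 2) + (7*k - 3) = 6*k^4 - 2*k^3 + 9*k^2 + k - 5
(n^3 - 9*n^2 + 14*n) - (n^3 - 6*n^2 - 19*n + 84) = -3*n^2 + 33*n - 84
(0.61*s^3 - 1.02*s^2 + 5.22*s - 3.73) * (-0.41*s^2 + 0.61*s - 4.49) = -0.2501*s^5 + 0.7903*s^4 - 5.5013*s^3 + 9.2933*s^2 - 25.7131*s + 16.7477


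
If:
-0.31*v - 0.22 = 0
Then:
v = -0.71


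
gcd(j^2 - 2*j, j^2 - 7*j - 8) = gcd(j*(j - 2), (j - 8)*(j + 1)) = 1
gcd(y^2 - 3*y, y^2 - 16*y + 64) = 1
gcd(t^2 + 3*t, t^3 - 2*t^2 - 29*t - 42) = t + 3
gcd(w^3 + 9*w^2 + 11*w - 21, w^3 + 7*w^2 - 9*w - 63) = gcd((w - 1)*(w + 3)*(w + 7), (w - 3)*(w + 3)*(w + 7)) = w^2 + 10*w + 21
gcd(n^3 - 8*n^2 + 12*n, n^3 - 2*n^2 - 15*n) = n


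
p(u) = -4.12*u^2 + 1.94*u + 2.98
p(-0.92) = -2.29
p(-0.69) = -0.32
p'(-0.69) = 7.63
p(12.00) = -567.02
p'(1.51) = -10.50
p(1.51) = -3.48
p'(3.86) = -29.87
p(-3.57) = -56.45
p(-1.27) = -6.13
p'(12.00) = -96.94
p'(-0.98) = 10.02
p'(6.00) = -47.50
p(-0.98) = -2.88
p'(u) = 1.94 - 8.24*u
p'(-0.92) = 9.52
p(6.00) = -133.70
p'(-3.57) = 31.36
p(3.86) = -50.92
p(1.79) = -6.75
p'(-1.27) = 12.40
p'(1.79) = -12.81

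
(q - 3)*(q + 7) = q^2 + 4*q - 21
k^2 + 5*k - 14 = (k - 2)*(k + 7)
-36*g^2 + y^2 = (-6*g + y)*(6*g + y)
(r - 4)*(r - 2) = r^2 - 6*r + 8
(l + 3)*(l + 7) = l^2 + 10*l + 21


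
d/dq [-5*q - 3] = -5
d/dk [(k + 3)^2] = 2*k + 6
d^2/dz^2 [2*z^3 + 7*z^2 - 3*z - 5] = 12*z + 14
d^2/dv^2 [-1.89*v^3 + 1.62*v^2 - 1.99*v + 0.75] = 3.24 - 11.34*v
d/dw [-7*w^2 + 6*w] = 6 - 14*w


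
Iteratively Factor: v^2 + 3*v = (v + 3)*(v)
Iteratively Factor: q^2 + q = (q)*(q + 1)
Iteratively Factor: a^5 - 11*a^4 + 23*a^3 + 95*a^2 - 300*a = (a - 4)*(a^4 - 7*a^3 - 5*a^2 + 75*a) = (a - 4)*(a + 3)*(a^3 - 10*a^2 + 25*a) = a*(a - 4)*(a + 3)*(a^2 - 10*a + 25) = a*(a - 5)*(a - 4)*(a + 3)*(a - 5)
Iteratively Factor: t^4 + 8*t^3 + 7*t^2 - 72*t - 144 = (t + 3)*(t^3 + 5*t^2 - 8*t - 48) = (t - 3)*(t + 3)*(t^2 + 8*t + 16) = (t - 3)*(t + 3)*(t + 4)*(t + 4)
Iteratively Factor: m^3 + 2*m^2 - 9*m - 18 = (m - 3)*(m^2 + 5*m + 6) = (m - 3)*(m + 3)*(m + 2)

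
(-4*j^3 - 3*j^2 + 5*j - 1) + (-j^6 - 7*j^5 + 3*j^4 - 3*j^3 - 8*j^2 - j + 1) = -j^6 - 7*j^5 + 3*j^4 - 7*j^3 - 11*j^2 + 4*j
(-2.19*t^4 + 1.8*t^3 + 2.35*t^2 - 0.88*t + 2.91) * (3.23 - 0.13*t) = 0.2847*t^5 - 7.3077*t^4 + 5.5085*t^3 + 7.7049*t^2 - 3.2207*t + 9.3993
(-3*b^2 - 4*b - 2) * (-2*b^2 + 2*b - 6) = 6*b^4 + 2*b^3 + 14*b^2 + 20*b + 12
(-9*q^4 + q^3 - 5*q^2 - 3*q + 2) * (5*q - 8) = -45*q^5 + 77*q^4 - 33*q^3 + 25*q^2 + 34*q - 16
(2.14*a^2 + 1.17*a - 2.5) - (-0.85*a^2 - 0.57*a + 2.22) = 2.99*a^2 + 1.74*a - 4.72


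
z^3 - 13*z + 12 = (z - 3)*(z - 1)*(z + 4)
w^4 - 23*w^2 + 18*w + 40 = (w - 4)*(w - 2)*(w + 1)*(w + 5)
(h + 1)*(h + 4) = h^2 + 5*h + 4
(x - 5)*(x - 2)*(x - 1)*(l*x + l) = l*x^4 - 7*l*x^3 + 9*l*x^2 + 7*l*x - 10*l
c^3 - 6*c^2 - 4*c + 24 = (c - 6)*(c - 2)*(c + 2)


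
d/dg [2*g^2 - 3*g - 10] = 4*g - 3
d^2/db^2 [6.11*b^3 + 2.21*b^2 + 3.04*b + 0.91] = 36.66*b + 4.42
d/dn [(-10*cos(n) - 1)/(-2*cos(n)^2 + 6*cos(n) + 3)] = 4*(5*cos(n)^2 + cos(n) + 6)*sin(n)/(6*cos(n) - cos(2*n) + 2)^2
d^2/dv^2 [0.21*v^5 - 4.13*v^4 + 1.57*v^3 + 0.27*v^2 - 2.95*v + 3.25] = 4.2*v^3 - 49.56*v^2 + 9.42*v + 0.54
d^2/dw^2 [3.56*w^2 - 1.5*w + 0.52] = 7.12000000000000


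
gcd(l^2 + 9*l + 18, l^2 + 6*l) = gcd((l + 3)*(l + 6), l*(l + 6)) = l + 6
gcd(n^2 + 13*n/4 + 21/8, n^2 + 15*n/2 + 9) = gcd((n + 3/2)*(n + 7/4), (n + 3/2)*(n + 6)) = n + 3/2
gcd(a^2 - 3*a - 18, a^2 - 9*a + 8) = 1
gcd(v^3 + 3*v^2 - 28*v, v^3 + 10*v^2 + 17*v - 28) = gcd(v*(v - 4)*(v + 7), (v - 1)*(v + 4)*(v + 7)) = v + 7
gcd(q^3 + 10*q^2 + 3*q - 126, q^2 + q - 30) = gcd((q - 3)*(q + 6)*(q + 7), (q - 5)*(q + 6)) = q + 6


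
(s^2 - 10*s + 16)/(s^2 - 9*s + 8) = (s - 2)/(s - 1)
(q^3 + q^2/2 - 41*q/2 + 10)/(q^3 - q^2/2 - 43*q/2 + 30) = (2*q - 1)/(2*q - 3)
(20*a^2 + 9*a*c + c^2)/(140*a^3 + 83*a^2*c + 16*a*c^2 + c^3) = 1/(7*a + c)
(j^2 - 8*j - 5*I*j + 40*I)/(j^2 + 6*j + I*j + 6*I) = (j^2 - j*(8 + 5*I) + 40*I)/(j^2 + j*(6 + I) + 6*I)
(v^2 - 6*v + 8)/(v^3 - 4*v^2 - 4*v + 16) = 1/(v + 2)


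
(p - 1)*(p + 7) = p^2 + 6*p - 7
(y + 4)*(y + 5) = y^2 + 9*y + 20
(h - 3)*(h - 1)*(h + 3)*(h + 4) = h^4 + 3*h^3 - 13*h^2 - 27*h + 36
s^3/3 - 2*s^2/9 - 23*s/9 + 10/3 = (s/3 + 1)*(s - 2)*(s - 5/3)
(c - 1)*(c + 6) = c^2 + 5*c - 6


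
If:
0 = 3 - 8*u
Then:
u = 3/8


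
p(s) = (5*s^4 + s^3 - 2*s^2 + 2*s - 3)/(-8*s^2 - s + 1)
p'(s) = (16*s + 1)*(5*s^4 + s^3 - 2*s^2 + 2*s - 3)/(-8*s^2 - s + 1)^2 + (20*s^3 + 3*s^2 - 4*s + 2)/(-8*s^2 - s + 1) = (-80*s^5 - 23*s^4 + 18*s^3 + 21*s^2 - 52*s - 1)/(64*s^4 + 16*s^3 - 15*s^2 - 2*s + 1)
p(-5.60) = -19.10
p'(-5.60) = 6.97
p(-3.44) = -6.94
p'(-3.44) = 4.30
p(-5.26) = -16.80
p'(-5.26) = 6.54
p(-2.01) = -1.99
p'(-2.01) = 2.67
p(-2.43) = -3.20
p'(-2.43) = 3.11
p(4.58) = -13.19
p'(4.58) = -5.77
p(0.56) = 0.89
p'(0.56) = -6.32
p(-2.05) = -2.10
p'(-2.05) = 2.71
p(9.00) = -50.89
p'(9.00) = -11.29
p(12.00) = -90.40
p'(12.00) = -15.05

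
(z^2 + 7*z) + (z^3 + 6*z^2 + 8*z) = z^3 + 7*z^2 + 15*z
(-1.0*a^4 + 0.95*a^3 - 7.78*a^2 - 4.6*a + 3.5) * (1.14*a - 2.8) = -1.14*a^5 + 3.883*a^4 - 11.5292*a^3 + 16.54*a^2 + 16.87*a - 9.8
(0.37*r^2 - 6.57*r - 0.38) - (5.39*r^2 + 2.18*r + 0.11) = -5.02*r^2 - 8.75*r - 0.49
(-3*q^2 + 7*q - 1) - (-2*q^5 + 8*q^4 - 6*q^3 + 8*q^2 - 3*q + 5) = 2*q^5 - 8*q^4 + 6*q^3 - 11*q^2 + 10*q - 6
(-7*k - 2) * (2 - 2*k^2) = 14*k^3 + 4*k^2 - 14*k - 4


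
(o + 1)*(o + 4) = o^2 + 5*o + 4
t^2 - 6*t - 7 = (t - 7)*(t + 1)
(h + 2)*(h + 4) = h^2 + 6*h + 8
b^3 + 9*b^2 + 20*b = b*(b + 4)*(b + 5)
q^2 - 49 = (q - 7)*(q + 7)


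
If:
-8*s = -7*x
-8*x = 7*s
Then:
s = 0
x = 0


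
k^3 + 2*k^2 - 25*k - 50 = (k - 5)*(k + 2)*(k + 5)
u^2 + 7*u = u*(u + 7)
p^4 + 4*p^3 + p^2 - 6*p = p*(p - 1)*(p + 2)*(p + 3)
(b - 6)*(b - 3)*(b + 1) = b^3 - 8*b^2 + 9*b + 18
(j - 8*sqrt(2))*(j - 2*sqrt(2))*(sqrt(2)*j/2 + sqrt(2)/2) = sqrt(2)*j^3/2 - 10*j^2 + sqrt(2)*j^2/2 - 10*j + 16*sqrt(2)*j + 16*sqrt(2)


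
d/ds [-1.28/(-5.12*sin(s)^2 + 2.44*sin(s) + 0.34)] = (3.1232 - 13.1072*sin(s))*cos(s)/(-5.12*sin(s)^2 + 2.44*sin(s) + 0.34)^2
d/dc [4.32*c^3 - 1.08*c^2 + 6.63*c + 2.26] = 12.96*c^2 - 2.16*c + 6.63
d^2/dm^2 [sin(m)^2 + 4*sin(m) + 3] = -4*sin(m) + 2*cos(2*m)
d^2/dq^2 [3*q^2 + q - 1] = 6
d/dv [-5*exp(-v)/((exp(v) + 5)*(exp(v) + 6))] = 5*(3*exp(2*v) + 22*exp(v) + 30)*exp(-v)/(exp(4*v) + 22*exp(3*v) + 181*exp(2*v) + 660*exp(v) + 900)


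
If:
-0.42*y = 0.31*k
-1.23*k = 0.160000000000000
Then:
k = -0.13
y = 0.10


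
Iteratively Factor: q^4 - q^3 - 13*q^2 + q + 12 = (q - 1)*(q^3 - 13*q - 12) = (q - 4)*(q - 1)*(q^2 + 4*q + 3) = (q - 4)*(q - 1)*(q + 3)*(q + 1)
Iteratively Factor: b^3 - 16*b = (b)*(b^2 - 16) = b*(b - 4)*(b + 4)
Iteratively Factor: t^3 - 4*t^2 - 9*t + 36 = (t + 3)*(t^2 - 7*t + 12) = (t - 3)*(t + 3)*(t - 4)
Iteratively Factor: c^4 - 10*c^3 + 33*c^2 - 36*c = (c)*(c^3 - 10*c^2 + 33*c - 36) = c*(c - 4)*(c^2 - 6*c + 9) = c*(c - 4)*(c - 3)*(c - 3)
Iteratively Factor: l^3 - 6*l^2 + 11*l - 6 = (l - 3)*(l^2 - 3*l + 2) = (l - 3)*(l - 2)*(l - 1)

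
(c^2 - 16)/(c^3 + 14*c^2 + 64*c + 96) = (c - 4)/(c^2 + 10*c + 24)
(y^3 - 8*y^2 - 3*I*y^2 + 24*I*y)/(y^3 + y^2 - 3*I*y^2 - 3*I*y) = (y - 8)/(y + 1)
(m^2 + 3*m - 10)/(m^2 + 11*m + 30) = (m - 2)/(m + 6)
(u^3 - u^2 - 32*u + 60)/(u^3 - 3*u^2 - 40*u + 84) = (u - 5)/(u - 7)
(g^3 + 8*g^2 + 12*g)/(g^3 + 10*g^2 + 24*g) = (g + 2)/(g + 4)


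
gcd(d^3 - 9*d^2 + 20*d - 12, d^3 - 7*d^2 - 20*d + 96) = 1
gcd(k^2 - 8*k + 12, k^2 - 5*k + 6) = k - 2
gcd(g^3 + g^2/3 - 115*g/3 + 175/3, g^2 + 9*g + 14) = g + 7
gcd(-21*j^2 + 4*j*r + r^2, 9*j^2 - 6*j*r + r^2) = -3*j + r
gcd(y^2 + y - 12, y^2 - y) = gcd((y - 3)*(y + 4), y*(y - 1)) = 1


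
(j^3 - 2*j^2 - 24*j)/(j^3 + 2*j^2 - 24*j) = (j^2 - 2*j - 24)/(j^2 + 2*j - 24)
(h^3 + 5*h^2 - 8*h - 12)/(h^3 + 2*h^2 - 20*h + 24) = (h + 1)/(h - 2)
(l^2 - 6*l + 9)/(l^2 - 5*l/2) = 2*(l^2 - 6*l + 9)/(l*(2*l - 5))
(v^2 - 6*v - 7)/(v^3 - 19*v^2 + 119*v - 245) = (v + 1)/(v^2 - 12*v + 35)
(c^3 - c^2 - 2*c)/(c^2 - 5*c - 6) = c*(c - 2)/(c - 6)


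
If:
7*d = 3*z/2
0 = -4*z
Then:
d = 0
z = 0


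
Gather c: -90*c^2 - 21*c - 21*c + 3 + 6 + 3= -90*c^2 - 42*c + 12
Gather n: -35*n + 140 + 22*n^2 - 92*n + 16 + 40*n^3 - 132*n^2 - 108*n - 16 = 40*n^3 - 110*n^2 - 235*n + 140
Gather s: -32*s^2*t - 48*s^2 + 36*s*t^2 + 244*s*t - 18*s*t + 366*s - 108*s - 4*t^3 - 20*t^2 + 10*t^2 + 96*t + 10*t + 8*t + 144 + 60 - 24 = s^2*(-32*t - 48) + s*(36*t^2 + 226*t + 258) - 4*t^3 - 10*t^2 + 114*t + 180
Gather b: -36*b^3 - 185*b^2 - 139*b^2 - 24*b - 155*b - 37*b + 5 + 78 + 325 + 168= -36*b^3 - 324*b^2 - 216*b + 576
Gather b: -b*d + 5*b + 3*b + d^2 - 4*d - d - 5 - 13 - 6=b*(8 - d) + d^2 - 5*d - 24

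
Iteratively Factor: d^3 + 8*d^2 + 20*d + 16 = (d + 4)*(d^2 + 4*d + 4) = (d + 2)*(d + 4)*(d + 2)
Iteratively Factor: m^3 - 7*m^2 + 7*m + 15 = (m + 1)*(m^2 - 8*m + 15) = (m - 3)*(m + 1)*(m - 5)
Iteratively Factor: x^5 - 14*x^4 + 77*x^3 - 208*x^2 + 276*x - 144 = (x - 3)*(x^4 - 11*x^3 + 44*x^2 - 76*x + 48) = (x - 3)^2*(x^3 - 8*x^2 + 20*x - 16) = (x - 3)^2*(x - 2)*(x^2 - 6*x + 8) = (x - 3)^2*(x - 2)^2*(x - 4)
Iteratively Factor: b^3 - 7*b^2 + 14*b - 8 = (b - 4)*(b^2 - 3*b + 2) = (b - 4)*(b - 1)*(b - 2)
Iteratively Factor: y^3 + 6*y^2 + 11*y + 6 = (y + 3)*(y^2 + 3*y + 2) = (y + 2)*(y + 3)*(y + 1)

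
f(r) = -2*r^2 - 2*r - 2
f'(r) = -4*r - 2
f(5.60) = -75.92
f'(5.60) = -24.40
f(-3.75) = -22.62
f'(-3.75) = 13.00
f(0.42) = -3.19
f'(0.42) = -3.68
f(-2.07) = -6.43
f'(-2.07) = 6.28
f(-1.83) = -5.04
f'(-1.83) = 5.32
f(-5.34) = -48.35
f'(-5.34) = 19.36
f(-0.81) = -1.69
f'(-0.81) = 1.24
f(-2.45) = -9.10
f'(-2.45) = 7.80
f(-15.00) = -422.00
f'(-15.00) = 58.00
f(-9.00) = -146.00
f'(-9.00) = 34.00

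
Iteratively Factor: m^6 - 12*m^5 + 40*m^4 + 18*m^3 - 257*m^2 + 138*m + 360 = (m - 5)*(m^5 - 7*m^4 + 5*m^3 + 43*m^2 - 42*m - 72) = (m - 5)*(m - 4)*(m^4 - 3*m^3 - 7*m^2 + 15*m + 18) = (m - 5)*(m - 4)*(m + 2)*(m^3 - 5*m^2 + 3*m + 9) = (m - 5)*(m - 4)*(m - 3)*(m + 2)*(m^2 - 2*m - 3) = (m - 5)*(m - 4)*(m - 3)^2*(m + 2)*(m + 1)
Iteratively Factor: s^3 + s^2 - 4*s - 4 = (s + 2)*(s^2 - s - 2) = (s - 2)*(s + 2)*(s + 1)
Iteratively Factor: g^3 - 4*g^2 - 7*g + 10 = (g - 5)*(g^2 + g - 2) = (g - 5)*(g + 2)*(g - 1)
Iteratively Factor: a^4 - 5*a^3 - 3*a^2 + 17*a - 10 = (a - 1)*(a^3 - 4*a^2 - 7*a + 10) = (a - 5)*(a - 1)*(a^2 + a - 2) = (a - 5)*(a - 1)^2*(a + 2)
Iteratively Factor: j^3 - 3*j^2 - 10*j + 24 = (j - 4)*(j^2 + j - 6) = (j - 4)*(j + 3)*(j - 2)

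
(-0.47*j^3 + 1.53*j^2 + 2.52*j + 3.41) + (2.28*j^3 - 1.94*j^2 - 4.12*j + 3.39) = 1.81*j^3 - 0.41*j^2 - 1.6*j + 6.8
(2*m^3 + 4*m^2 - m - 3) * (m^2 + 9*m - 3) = 2*m^5 + 22*m^4 + 29*m^3 - 24*m^2 - 24*m + 9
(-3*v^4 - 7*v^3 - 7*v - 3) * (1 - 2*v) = 6*v^5 + 11*v^4 - 7*v^3 + 14*v^2 - v - 3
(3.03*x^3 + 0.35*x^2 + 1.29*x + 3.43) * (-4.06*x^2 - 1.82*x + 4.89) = -12.3018*x^5 - 6.9356*x^4 + 8.9423*x^3 - 14.5621*x^2 + 0.0654999999999992*x + 16.7727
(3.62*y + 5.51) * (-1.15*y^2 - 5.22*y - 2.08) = -4.163*y^3 - 25.2329*y^2 - 36.2918*y - 11.4608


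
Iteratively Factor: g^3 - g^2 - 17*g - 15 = (g - 5)*(g^2 + 4*g + 3) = (g - 5)*(g + 3)*(g + 1)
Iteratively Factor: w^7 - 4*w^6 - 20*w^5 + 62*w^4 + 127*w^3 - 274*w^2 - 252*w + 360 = (w - 5)*(w^6 + w^5 - 15*w^4 - 13*w^3 + 62*w^2 + 36*w - 72) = (w - 5)*(w + 2)*(w^5 - w^4 - 13*w^3 + 13*w^2 + 36*w - 36) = (w - 5)*(w - 1)*(w + 2)*(w^4 - 13*w^2 + 36) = (w - 5)*(w - 2)*(w - 1)*(w + 2)*(w^3 + 2*w^2 - 9*w - 18) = (w - 5)*(w - 3)*(w - 2)*(w - 1)*(w + 2)*(w^2 + 5*w + 6) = (w - 5)*(w - 3)*(w - 2)*(w - 1)*(w + 2)^2*(w + 3)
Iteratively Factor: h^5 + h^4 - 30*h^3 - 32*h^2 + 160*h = (h - 2)*(h^4 + 3*h^3 - 24*h^2 - 80*h) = (h - 2)*(h + 4)*(h^3 - h^2 - 20*h) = (h - 5)*(h - 2)*(h + 4)*(h^2 + 4*h) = h*(h - 5)*(h - 2)*(h + 4)*(h + 4)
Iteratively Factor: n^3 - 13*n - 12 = (n - 4)*(n^2 + 4*n + 3) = (n - 4)*(n + 3)*(n + 1)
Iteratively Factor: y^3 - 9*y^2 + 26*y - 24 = (y - 2)*(y^2 - 7*y + 12) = (y - 4)*(y - 2)*(y - 3)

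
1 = 1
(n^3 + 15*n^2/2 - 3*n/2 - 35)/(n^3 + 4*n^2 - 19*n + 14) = (n + 5/2)/(n - 1)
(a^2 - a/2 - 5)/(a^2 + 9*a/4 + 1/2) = 2*(2*a - 5)/(4*a + 1)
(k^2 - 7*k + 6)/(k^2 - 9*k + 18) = (k - 1)/(k - 3)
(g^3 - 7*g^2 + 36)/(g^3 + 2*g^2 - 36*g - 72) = (g - 3)/(g + 6)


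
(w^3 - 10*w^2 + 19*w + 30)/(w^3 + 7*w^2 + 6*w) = (w^2 - 11*w + 30)/(w*(w + 6))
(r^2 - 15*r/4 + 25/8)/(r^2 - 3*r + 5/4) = (4*r - 5)/(2*(2*r - 1))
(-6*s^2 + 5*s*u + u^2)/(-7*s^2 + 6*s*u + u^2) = (6*s + u)/(7*s + u)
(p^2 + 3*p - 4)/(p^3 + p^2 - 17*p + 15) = (p + 4)/(p^2 + 2*p - 15)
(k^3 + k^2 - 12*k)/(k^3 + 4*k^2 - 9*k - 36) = k/(k + 3)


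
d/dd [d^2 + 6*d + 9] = 2*d + 6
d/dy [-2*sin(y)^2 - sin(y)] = -(4*sin(y) + 1)*cos(y)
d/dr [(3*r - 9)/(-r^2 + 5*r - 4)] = 3*(r^2 - 6*r + 11)/(r^4 - 10*r^3 + 33*r^2 - 40*r + 16)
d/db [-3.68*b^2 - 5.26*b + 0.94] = -7.36*b - 5.26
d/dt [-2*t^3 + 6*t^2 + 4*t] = -6*t^2 + 12*t + 4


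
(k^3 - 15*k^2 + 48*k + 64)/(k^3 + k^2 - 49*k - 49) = (k^2 - 16*k + 64)/(k^2 - 49)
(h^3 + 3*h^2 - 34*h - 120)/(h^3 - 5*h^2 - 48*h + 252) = (h^2 + 9*h + 20)/(h^2 + h - 42)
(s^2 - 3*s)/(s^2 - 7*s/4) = 4*(s - 3)/(4*s - 7)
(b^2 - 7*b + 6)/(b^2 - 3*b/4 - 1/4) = 4*(b - 6)/(4*b + 1)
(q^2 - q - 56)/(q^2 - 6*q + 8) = (q^2 - q - 56)/(q^2 - 6*q + 8)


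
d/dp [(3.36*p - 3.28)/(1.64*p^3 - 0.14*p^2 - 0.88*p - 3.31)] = (-11.0208*p^3 + 16.608*p^2 - 0.9184*p - 14.008)/(2.6896*p^6 - 0.4592*p^5 - 2.8668*p^4 - 10.6104*p^3 + 1.7012*p^2 + 5.8256*p + 10.9561)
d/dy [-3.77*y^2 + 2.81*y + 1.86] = 2.81 - 7.54*y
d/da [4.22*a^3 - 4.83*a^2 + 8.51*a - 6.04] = 12.66*a^2 - 9.66*a + 8.51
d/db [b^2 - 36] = 2*b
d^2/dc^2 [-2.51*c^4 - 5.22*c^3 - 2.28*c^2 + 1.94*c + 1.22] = -30.12*c^2 - 31.32*c - 4.56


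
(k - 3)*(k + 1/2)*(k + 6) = k^3 + 7*k^2/2 - 33*k/2 - 9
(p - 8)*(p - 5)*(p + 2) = p^3 - 11*p^2 + 14*p + 80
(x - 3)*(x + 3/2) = x^2 - 3*x/2 - 9/2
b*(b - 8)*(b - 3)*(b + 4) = b^4 - 7*b^3 - 20*b^2 + 96*b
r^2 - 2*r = r*(r - 2)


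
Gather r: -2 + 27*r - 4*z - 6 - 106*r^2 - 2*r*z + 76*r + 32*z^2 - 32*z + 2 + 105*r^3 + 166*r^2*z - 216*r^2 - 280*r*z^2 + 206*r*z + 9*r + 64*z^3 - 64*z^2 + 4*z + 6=105*r^3 + r^2*(166*z - 322) + r*(-280*z^2 + 204*z + 112) + 64*z^3 - 32*z^2 - 32*z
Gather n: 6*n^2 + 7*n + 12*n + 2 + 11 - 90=6*n^2 + 19*n - 77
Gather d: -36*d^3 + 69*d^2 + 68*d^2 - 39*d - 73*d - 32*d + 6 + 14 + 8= -36*d^3 + 137*d^2 - 144*d + 28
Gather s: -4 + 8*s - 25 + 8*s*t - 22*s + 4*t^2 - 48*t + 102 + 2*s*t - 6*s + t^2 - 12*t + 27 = s*(10*t - 20) + 5*t^2 - 60*t + 100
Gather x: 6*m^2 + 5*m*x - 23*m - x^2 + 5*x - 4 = 6*m^2 - 23*m - x^2 + x*(5*m + 5) - 4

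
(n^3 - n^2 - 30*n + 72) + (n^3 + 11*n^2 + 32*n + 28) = 2*n^3 + 10*n^2 + 2*n + 100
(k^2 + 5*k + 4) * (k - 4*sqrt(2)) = k^3 - 4*sqrt(2)*k^2 + 5*k^2 - 20*sqrt(2)*k + 4*k - 16*sqrt(2)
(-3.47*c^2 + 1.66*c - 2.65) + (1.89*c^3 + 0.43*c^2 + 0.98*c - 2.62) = 1.89*c^3 - 3.04*c^2 + 2.64*c - 5.27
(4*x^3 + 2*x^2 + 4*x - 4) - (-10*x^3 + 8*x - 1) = 14*x^3 + 2*x^2 - 4*x - 3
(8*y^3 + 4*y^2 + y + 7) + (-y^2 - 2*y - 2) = 8*y^3 + 3*y^2 - y + 5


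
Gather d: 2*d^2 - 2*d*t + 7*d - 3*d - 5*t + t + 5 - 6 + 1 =2*d^2 + d*(4 - 2*t) - 4*t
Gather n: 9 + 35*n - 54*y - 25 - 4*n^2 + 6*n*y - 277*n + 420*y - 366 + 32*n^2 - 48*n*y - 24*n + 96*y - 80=28*n^2 + n*(-42*y - 266) + 462*y - 462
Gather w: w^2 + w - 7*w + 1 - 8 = w^2 - 6*w - 7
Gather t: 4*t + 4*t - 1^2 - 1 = 8*t - 2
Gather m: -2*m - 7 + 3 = -2*m - 4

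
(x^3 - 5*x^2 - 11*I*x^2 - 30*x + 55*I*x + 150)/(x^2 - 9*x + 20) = (x^2 - 11*I*x - 30)/(x - 4)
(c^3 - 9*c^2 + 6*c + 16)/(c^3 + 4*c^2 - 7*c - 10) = (c - 8)/(c + 5)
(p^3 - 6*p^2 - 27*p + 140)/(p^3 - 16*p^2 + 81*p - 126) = (p^2 + p - 20)/(p^2 - 9*p + 18)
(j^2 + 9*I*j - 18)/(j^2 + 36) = (j + 3*I)/(j - 6*I)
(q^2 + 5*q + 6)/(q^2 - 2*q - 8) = (q + 3)/(q - 4)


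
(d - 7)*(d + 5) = d^2 - 2*d - 35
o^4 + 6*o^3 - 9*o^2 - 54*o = o*(o - 3)*(o + 3)*(o + 6)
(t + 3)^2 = t^2 + 6*t + 9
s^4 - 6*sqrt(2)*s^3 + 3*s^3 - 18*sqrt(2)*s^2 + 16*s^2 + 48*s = s*(s + 3)*(s - 4*sqrt(2))*(s - 2*sqrt(2))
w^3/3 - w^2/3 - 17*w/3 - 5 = (w/3 + 1)*(w - 5)*(w + 1)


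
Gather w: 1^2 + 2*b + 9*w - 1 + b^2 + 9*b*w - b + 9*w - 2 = b^2 + b + w*(9*b + 18) - 2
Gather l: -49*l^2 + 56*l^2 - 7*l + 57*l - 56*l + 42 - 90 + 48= 7*l^2 - 6*l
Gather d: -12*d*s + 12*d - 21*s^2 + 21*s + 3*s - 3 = d*(12 - 12*s) - 21*s^2 + 24*s - 3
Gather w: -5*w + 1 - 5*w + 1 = 2 - 10*w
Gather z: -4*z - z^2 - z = -z^2 - 5*z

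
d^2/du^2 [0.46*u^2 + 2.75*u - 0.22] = 0.920000000000000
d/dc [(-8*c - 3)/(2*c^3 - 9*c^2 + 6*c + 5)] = 2*(16*c^3 - 27*c^2 - 27*c - 11)/(4*c^6 - 36*c^5 + 105*c^4 - 88*c^3 - 54*c^2 + 60*c + 25)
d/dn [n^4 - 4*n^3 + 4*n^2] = 4*n*(n^2 - 3*n + 2)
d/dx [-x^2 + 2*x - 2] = 2 - 2*x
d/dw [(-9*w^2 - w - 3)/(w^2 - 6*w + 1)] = (55*w^2 - 12*w - 19)/(w^4 - 12*w^3 + 38*w^2 - 12*w + 1)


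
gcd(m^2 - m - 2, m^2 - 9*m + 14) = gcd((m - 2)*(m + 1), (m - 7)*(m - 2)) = m - 2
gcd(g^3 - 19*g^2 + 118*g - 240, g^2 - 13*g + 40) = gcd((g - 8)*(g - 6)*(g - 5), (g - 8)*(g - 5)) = g^2 - 13*g + 40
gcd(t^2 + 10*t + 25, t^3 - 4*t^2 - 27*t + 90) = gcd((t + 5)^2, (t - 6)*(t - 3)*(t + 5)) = t + 5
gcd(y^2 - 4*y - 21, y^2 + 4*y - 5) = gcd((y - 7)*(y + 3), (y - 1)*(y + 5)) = 1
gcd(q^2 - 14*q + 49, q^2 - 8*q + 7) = q - 7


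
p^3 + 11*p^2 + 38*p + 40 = (p + 2)*(p + 4)*(p + 5)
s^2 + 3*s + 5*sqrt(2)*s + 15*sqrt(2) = (s + 3)*(s + 5*sqrt(2))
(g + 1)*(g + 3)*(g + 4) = g^3 + 8*g^2 + 19*g + 12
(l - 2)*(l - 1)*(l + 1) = l^3 - 2*l^2 - l + 2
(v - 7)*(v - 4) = v^2 - 11*v + 28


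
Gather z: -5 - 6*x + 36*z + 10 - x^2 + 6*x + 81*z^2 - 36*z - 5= -x^2 + 81*z^2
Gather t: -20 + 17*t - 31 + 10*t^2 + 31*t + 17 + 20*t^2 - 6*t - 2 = 30*t^2 + 42*t - 36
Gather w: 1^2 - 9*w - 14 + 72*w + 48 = 63*w + 35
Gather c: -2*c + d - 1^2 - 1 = -2*c + d - 2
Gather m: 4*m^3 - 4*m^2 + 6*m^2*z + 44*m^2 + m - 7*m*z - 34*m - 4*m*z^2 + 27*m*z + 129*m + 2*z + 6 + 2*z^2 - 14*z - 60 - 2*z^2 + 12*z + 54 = 4*m^3 + m^2*(6*z + 40) + m*(-4*z^2 + 20*z + 96)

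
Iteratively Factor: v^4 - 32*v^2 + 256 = (v - 4)*(v^3 + 4*v^2 - 16*v - 64) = (v - 4)*(v + 4)*(v^2 - 16) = (v - 4)^2*(v + 4)*(v + 4)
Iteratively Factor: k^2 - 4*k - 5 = (k - 5)*(k + 1)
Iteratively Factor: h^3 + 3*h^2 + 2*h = (h)*(h^2 + 3*h + 2) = h*(h + 2)*(h + 1)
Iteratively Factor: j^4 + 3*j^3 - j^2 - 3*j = (j)*(j^3 + 3*j^2 - j - 3) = j*(j + 1)*(j^2 + 2*j - 3) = j*(j + 1)*(j + 3)*(j - 1)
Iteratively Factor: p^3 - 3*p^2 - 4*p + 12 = (p - 2)*(p^2 - p - 6) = (p - 3)*(p - 2)*(p + 2)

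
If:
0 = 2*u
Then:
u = 0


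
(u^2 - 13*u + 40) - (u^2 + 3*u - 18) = 58 - 16*u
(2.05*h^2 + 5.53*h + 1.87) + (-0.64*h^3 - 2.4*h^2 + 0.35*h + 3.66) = -0.64*h^3 - 0.35*h^2 + 5.88*h + 5.53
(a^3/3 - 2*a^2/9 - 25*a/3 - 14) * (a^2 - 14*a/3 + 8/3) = a^5/3 - 16*a^4/9 - 173*a^3/27 + 656*a^2/27 + 388*a/9 - 112/3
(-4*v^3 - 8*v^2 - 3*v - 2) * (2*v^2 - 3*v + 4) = -8*v^5 - 4*v^4 + 2*v^3 - 27*v^2 - 6*v - 8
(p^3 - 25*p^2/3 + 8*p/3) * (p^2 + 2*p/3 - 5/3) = p^5 - 23*p^4/3 - 41*p^3/9 + 47*p^2/3 - 40*p/9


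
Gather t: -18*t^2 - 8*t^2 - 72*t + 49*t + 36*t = -26*t^2 + 13*t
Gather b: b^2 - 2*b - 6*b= b^2 - 8*b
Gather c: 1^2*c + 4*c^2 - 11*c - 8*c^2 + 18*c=-4*c^2 + 8*c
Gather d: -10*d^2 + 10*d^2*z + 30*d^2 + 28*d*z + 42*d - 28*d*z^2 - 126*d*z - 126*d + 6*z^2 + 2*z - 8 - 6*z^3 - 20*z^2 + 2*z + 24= d^2*(10*z + 20) + d*(-28*z^2 - 98*z - 84) - 6*z^3 - 14*z^2 + 4*z + 16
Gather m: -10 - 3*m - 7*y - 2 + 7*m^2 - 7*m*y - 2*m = 7*m^2 + m*(-7*y - 5) - 7*y - 12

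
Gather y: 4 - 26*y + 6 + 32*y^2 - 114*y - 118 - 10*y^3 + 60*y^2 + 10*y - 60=-10*y^3 + 92*y^2 - 130*y - 168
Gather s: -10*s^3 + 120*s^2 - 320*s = -10*s^3 + 120*s^2 - 320*s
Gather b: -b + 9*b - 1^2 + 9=8*b + 8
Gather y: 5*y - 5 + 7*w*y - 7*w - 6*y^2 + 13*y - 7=-7*w - 6*y^2 + y*(7*w + 18) - 12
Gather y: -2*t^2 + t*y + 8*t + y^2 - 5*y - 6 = -2*t^2 + 8*t + y^2 + y*(t - 5) - 6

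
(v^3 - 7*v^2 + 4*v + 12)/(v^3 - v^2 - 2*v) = (v - 6)/v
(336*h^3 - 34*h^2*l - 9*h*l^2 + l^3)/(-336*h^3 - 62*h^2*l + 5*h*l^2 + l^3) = (-7*h + l)/(7*h + l)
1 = 1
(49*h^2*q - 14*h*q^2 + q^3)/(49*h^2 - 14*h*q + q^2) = q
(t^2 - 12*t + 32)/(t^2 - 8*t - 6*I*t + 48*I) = (t - 4)/(t - 6*I)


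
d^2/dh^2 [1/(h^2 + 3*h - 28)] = 2*(-h^2 - 3*h + (2*h + 3)^2 + 28)/(h^2 + 3*h - 28)^3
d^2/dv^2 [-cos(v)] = cos(v)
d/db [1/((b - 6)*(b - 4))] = 2*(5 - b)/(b^4 - 20*b^3 + 148*b^2 - 480*b + 576)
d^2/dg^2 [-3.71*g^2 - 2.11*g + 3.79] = -7.42000000000000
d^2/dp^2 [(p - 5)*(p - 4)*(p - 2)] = 6*p - 22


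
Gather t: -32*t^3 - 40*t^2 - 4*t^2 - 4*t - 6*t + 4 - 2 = -32*t^3 - 44*t^2 - 10*t + 2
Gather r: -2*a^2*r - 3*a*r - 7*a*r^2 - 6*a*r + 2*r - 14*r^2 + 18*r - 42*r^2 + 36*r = r^2*(-7*a - 56) + r*(-2*a^2 - 9*a + 56)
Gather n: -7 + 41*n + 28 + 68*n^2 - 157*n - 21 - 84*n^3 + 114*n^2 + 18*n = -84*n^3 + 182*n^2 - 98*n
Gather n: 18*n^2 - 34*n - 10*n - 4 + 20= 18*n^2 - 44*n + 16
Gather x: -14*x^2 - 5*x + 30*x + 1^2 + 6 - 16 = -14*x^2 + 25*x - 9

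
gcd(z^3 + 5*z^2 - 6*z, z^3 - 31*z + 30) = z^2 + 5*z - 6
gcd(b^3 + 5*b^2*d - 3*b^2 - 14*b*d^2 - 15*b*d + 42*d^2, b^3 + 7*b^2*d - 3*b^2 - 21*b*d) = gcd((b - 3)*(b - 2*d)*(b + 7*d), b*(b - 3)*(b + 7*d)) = b^2 + 7*b*d - 3*b - 21*d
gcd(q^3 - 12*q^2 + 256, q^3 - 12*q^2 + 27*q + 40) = q - 8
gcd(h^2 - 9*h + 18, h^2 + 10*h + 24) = 1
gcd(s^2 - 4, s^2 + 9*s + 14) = s + 2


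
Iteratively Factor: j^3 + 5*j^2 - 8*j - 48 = (j + 4)*(j^2 + j - 12) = (j + 4)^2*(j - 3)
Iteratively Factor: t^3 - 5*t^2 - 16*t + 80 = (t + 4)*(t^2 - 9*t + 20) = (t - 4)*(t + 4)*(t - 5)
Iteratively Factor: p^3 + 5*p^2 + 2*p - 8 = (p - 1)*(p^2 + 6*p + 8) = (p - 1)*(p + 2)*(p + 4)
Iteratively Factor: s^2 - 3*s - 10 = (s + 2)*(s - 5)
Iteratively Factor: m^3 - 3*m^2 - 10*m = (m)*(m^2 - 3*m - 10) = m*(m - 5)*(m + 2)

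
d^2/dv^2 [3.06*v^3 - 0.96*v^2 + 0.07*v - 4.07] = 18.36*v - 1.92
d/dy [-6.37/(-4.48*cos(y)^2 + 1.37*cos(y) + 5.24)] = (57.0752*cos(y) - 8.7269)*sin(y)/(-4.48*cos(y)^2 + 1.37*cos(y) + 5.24)^2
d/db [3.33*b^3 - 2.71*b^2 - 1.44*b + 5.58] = 9.99*b^2 - 5.42*b - 1.44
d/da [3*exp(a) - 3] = 3*exp(a)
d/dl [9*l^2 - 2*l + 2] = 18*l - 2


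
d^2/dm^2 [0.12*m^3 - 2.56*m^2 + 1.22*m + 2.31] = 0.72*m - 5.12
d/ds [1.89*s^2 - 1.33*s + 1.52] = 3.78*s - 1.33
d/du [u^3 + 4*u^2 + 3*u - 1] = 3*u^2 + 8*u + 3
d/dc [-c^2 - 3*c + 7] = -2*c - 3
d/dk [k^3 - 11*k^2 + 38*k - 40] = 3*k^2 - 22*k + 38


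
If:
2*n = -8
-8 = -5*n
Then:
No Solution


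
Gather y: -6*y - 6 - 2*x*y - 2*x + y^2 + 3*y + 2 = -2*x + y^2 + y*(-2*x - 3) - 4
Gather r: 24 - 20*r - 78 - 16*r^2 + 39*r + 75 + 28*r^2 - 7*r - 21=12*r^2 + 12*r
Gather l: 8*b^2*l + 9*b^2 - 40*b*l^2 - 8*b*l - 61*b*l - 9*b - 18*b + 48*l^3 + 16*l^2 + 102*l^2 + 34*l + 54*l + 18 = 9*b^2 - 27*b + 48*l^3 + l^2*(118 - 40*b) + l*(8*b^2 - 69*b + 88) + 18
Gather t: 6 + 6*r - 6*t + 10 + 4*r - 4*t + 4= 10*r - 10*t + 20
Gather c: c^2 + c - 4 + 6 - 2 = c^2 + c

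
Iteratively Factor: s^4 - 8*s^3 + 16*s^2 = (s)*(s^3 - 8*s^2 + 16*s) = s*(s - 4)*(s^2 - 4*s) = s*(s - 4)^2*(s)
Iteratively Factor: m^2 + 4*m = (m + 4)*(m)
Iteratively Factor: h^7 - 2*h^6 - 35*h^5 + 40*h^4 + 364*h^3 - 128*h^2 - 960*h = (h + 3)*(h^6 - 5*h^5 - 20*h^4 + 100*h^3 + 64*h^2 - 320*h) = (h + 2)*(h + 3)*(h^5 - 7*h^4 - 6*h^3 + 112*h^2 - 160*h) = (h + 2)*(h + 3)*(h + 4)*(h^4 - 11*h^3 + 38*h^2 - 40*h) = (h - 4)*(h + 2)*(h + 3)*(h + 4)*(h^3 - 7*h^2 + 10*h) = (h - 5)*(h - 4)*(h + 2)*(h + 3)*(h + 4)*(h^2 - 2*h) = h*(h - 5)*(h - 4)*(h + 2)*(h + 3)*(h + 4)*(h - 2)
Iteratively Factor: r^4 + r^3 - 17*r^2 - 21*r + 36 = (r + 3)*(r^3 - 2*r^2 - 11*r + 12) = (r + 3)^2*(r^2 - 5*r + 4) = (r - 4)*(r + 3)^2*(r - 1)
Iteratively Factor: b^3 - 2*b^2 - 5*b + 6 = (b - 3)*(b^2 + b - 2) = (b - 3)*(b - 1)*(b + 2)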